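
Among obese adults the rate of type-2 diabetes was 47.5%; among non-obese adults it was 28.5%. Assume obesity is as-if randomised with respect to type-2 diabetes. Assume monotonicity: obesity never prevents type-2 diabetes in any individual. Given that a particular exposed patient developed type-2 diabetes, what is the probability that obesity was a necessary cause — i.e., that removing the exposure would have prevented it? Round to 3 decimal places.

PN ≈ 0.400

p₁ = 0.475, p₀ = 0.285.
Under exogeneity and monotonicity, PN = (p₁ − p₀) / p₁.
PN = (0.475 − 0.285) / 0.475 = 0.19 / 0.475 ≈ 0.4000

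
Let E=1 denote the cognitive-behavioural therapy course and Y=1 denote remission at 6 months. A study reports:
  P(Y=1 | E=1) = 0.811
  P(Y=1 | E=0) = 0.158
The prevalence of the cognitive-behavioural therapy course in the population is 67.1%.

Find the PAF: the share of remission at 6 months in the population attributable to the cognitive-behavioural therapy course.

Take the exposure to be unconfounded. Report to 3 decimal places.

PAF ≈ 0.735

Let p₁ = 0.811, p₀ = 0.158.
Overall risk P(Y=1) = π·p₁ + (1−π)·p₀ = 0.671×0.811 + 0.329×0.158 = 0.59616.
Under exogeneity, PAF = [P(Y=1) − p₀] / P(Y=1).
PAF = (0.59616 − 0.158) / 0.59616 ≈ 0.7350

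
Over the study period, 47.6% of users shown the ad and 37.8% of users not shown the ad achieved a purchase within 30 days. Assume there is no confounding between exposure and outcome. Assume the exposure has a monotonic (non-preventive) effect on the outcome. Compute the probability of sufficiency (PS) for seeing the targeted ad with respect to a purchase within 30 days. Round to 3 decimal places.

p₁ = 0.476, p₀ = 0.378.
Under exogeneity and monotonicity, PS = (p₁ − p₀) / (1 − p₀).
PS = (0.476 − 0.378) / (1 − 0.378) = 0.098 / 0.622 ≈ 0.1576

PS ≈ 0.158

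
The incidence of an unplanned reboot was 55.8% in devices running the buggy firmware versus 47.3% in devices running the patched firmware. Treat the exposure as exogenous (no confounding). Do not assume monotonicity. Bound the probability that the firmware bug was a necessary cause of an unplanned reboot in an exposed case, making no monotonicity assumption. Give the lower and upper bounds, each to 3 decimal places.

0.152 ≤ PN ≤ 0.944

p₁ = 0.558, p₀ = 0.473.
Under exogeneity alone the bounds on PN are max{0,(p₁−p₀)/p₁} ≤ PN ≤ min{1,(1−p₀)/p₁}.
  lower = (p₁ − p₀)/p₁ = 0.085 / 0.558 ≈ 0.1523
  upper = min{1, (1 − p₀)/p₁} = 0.527 / 0.558 ≈ 0.9444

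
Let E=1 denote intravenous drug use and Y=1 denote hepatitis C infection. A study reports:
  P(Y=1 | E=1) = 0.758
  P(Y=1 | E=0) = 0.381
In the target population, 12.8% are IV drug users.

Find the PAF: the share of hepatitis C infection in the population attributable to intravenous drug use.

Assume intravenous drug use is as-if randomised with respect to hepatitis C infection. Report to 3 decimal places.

PAF ≈ 0.112

Let p₁ = 0.758, p₀ = 0.381.
Overall risk P(Y=1) = π·p₁ + (1−π)·p₀ = 0.128×0.758 + 0.872×0.381 = 0.42926.
Under exogeneity, PAF = [P(Y=1) − p₀] / P(Y=1).
PAF = (0.42926 − 0.381) / 0.42926 ≈ 0.1124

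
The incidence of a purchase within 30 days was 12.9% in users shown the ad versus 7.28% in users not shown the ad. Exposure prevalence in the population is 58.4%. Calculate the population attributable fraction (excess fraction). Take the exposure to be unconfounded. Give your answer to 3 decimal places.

p₁ = 0.129, p₀ = 0.0728.
Overall risk P(Y=1) = π·p₁ + (1−π)·p₀ = 0.584×0.129 + 0.416×0.0728 = 0.10562.
Under exogeneity, PAF = [P(Y=1) − p₀] / P(Y=1).
PAF = (0.10562 − 0.0728) / 0.10562 ≈ 0.3107

PAF ≈ 0.311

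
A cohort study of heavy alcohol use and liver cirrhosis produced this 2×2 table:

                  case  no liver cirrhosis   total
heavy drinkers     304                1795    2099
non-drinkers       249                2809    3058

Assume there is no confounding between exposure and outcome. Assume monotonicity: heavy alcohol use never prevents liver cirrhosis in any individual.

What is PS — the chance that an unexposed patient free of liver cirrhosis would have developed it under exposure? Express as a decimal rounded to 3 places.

p₁ = P(outcome | exposed) = 304/2099 = 0.14483
p₀ = P(outcome | unexposed) = 249/3058 = 0.081426
Under exogeneity and monotonicity, PS = (p₁ − p₀) / (1 − p₀).
PS = (0.14483 − 0.081426) / (1 − 0.081426) = 0.063405 / 0.91857 ≈ 0.0690

PS ≈ 0.069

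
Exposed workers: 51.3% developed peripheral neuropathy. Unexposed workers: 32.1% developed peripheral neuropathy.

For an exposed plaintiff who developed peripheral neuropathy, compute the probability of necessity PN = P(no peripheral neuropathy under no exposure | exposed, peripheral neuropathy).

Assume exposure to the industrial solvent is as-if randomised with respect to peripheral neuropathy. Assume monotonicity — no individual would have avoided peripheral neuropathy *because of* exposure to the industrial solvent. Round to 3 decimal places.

PN ≈ 0.374

p₁ = 0.513, p₀ = 0.321.
Under exogeneity and monotonicity, PN = (p₁ − p₀) / p₁.
PN = (0.513 − 0.321) / 0.513 = 0.192 / 0.513 ≈ 0.3743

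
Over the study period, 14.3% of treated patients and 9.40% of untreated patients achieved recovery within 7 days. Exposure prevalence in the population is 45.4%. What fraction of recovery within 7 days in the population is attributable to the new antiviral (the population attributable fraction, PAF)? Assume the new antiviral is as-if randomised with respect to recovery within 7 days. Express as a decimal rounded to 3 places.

p₁ = 0.143, p₀ = 0.094.
Overall risk P(Y=1) = π·p₁ + (1−π)·p₀ = 0.454×0.143 + 0.546×0.094 = 0.11625.
Under exogeneity, PAF = [P(Y=1) − p₀] / P(Y=1).
PAF = (0.11625 − 0.094) / 0.11625 ≈ 0.1914

PAF ≈ 0.191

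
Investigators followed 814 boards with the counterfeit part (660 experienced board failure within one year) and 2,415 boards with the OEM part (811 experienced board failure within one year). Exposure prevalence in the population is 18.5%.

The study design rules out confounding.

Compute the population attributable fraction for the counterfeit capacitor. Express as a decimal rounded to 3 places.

PAF ≈ 0.207

p₁ = P(outcome | exposed) = 660/814 = 0.81081
p₀ = P(outcome | unexposed) = 811/2415 = 0.33582
Overall risk P(Y=1) = π·p₁ + (1−π)·p₀ = 0.185×0.81081 + 0.815×0.33582 = 0.42369.
Under exogeneity, PAF = [P(Y=1) − p₀] / P(Y=1).
PAF = (0.42369 − 0.33582) / 0.42369 ≈ 0.2074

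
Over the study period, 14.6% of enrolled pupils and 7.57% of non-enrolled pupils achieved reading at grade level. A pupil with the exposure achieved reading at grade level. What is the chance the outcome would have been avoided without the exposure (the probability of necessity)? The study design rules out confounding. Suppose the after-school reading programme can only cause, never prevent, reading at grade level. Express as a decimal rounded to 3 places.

PN ≈ 0.482

p₁ = 0.146, p₀ = 0.0757.
Under exogeneity and monotonicity, PN = (p₁ − p₀) / p₁.
PN = (0.146 − 0.0757) / 0.146 = 0.0703 / 0.146 ≈ 0.4815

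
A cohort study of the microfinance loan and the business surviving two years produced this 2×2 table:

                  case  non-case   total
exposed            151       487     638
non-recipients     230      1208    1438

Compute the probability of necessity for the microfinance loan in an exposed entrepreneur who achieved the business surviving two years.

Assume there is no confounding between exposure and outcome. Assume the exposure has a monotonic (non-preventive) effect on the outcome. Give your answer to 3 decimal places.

p₁ = P(outcome | exposed) = 151/638 = 0.23668
p₀ = P(outcome | unexposed) = 230/1438 = 0.15994
Under exogeneity and monotonicity, PN = (p₁ − p₀) / p₁.
PN = (0.23668 − 0.15994) / 0.23668 = 0.076733 / 0.23668 ≈ 0.3242

PN ≈ 0.324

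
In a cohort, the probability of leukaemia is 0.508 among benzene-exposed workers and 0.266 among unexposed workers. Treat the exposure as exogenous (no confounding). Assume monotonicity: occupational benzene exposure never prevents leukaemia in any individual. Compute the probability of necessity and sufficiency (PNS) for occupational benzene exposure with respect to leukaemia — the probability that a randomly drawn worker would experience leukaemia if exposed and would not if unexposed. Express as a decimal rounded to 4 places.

Let p₁ = 0.508, p₀ = 0.266.
Under exogeneity and monotonicity, PNS = p₁ − p₀.
PNS = 0.508 − 0.266 = 0.242

PNS ≈ 0.2420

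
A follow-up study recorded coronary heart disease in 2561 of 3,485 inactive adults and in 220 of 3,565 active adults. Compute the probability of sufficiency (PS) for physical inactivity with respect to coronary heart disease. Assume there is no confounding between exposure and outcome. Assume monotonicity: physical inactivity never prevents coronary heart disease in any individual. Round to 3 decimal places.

PS ≈ 0.717

p₁ = P(outcome | exposed) = 2561/3485 = 0.73486
p₀ = P(outcome | unexposed) = 220/3565 = 0.061711
Under exogeneity and monotonicity, PS = (p₁ − p₀) / (1 − p₀).
PS = (0.73486 − 0.061711) / (1 − 0.061711) = 0.67315 / 0.93829 ≈ 0.7174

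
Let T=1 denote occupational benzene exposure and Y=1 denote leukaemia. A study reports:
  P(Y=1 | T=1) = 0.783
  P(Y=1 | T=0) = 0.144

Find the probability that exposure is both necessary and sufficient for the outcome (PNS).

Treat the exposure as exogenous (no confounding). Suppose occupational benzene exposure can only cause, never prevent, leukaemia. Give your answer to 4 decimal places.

PNS ≈ 0.6390

Let p₁ = 0.783, p₀ = 0.144.
Under exogeneity and monotonicity, PNS = p₁ − p₀.
PNS = 0.783 − 0.144 = 0.639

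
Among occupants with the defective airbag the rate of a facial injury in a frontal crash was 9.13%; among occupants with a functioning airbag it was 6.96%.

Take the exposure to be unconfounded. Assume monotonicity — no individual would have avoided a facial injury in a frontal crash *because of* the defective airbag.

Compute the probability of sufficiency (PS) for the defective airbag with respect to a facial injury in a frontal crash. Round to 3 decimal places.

PS ≈ 0.023

p₁ = 0.0913, p₀ = 0.0696.
Under exogeneity and monotonicity, PS = (p₁ − p₀) / (1 − p₀).
PS = (0.0913 − 0.0696) / (1 − 0.0696) = 0.0217 / 0.9304 ≈ 0.0233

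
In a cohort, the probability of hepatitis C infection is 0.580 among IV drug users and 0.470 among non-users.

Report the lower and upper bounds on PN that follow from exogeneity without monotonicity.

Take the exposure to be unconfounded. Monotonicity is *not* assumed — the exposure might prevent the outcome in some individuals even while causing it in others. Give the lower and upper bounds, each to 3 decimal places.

Let p₁ = 0.58, p₀ = 0.47.
Under exogeneity alone the bounds on PN are max{0,(p₁−p₀)/p₁} ≤ PN ≤ min{1,(1−p₀)/p₁}.
  lower = (p₁ − p₀)/p₁ = 0.11 / 0.58 ≈ 0.1897
  upper = min{1, (1 − p₀)/p₁} = 0.53 / 0.58 ≈ 0.9138

0.190 ≤ PN ≤ 0.914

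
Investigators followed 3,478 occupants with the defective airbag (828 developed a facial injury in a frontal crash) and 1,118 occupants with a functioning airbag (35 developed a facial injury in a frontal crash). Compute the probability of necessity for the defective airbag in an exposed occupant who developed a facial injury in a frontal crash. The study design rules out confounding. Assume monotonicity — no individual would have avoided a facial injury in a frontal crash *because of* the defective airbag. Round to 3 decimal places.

PN ≈ 0.869

p₁ = P(outcome | exposed) = 828/3478 = 0.23807
p₀ = P(outcome | unexposed) = 35/1118 = 0.031306
Under exogeneity and monotonicity, PN = (p₁ − p₀) / p₁.
PN = (0.23807 − 0.031306) / 0.23807 = 0.20676 / 0.23807 ≈ 0.8685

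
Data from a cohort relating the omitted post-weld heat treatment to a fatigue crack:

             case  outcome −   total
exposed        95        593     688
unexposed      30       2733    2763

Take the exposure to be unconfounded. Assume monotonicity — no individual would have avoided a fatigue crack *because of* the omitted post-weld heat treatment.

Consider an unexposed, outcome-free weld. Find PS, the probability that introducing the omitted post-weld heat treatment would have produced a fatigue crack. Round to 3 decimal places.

p₁ = P(outcome | exposed) = 95/688 = 0.13808
p₀ = P(outcome | unexposed) = 30/2763 = 0.010858
Under exogeneity and monotonicity, PS = (p₁ − p₀)/(1 − p₀).
PS = (0.13808 − 0.010858) / 0.98914 ≈ 0.1286

PS ≈ 0.129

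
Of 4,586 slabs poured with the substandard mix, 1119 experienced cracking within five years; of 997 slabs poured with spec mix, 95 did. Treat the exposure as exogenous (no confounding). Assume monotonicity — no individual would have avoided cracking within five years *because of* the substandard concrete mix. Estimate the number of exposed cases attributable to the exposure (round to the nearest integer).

p₁ = P(outcome | exposed) = 1119/4586 = 0.244
p₀ = P(outcome | unexposed) = 95/997 = 0.095286
PN = (p₁ − p₀)/p₁ = (0.244 − 0.095286) / 0.244 ≈ 0.60949.
Attributable cases ≈ PN × (exposed cases) = 0.60949 × 1119 ≈ 682.02.

about 682 cases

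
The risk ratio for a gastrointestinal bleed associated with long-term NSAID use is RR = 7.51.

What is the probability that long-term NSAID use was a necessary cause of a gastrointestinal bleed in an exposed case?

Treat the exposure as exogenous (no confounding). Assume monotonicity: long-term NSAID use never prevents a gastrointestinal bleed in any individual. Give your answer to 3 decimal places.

Under exogeneity and monotonicity, PN = (RR − 1) / RR = 1 − 1/RR.
PN = (7.51 − 1) / 7.51 = 6.51 / 7.51 ≈ 0.8668

PN ≈ 0.867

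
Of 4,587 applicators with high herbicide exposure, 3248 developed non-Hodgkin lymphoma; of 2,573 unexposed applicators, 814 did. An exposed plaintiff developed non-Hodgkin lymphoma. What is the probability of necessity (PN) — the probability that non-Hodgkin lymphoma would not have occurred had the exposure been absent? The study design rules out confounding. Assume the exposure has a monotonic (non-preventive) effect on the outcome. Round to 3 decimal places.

p₁ = P(outcome | exposed) = 3248/4587 = 0.70809
p₀ = P(outcome | unexposed) = 814/2573 = 0.31636
Under exogeneity and monotonicity, PN = (p₁ − p₀) / p₁.
PN = (0.70809 − 0.31636) / 0.70809 = 0.39173 / 0.70809 ≈ 0.5532

PN ≈ 0.553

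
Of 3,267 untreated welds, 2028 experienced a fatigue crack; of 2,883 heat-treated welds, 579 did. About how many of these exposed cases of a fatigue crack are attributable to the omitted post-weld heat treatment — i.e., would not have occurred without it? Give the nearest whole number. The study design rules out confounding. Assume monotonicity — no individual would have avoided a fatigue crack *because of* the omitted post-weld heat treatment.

about 1372 cases

p₁ = P(outcome | exposed) = 2028/3267 = 0.62075
p₀ = P(outcome | unexposed) = 579/2883 = 0.20083
PN = (p₁ − p₀)/p₁ = (0.62075 − 0.20083) / 0.62075 ≈ 0.67647.
Attributable cases ≈ PN × (exposed cases) = 0.67647 × 2028 ≈ 1371.88.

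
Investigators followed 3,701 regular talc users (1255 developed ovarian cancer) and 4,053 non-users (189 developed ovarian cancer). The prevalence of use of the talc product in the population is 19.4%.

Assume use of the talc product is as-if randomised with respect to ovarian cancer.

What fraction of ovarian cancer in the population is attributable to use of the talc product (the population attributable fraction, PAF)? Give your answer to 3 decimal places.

p₁ = P(outcome | exposed) = 1255/3701 = 0.3391
p₀ = P(outcome | unexposed) = 189/4053 = 0.046632
Overall risk P(Y=1) = π·p₁ + (1−π)·p₀ = 0.194×0.3391 + 0.806×0.046632 = 0.10337.
Under exogeneity, PAF = [P(Y=1) − p₀] / P(Y=1).
PAF = (0.10337 − 0.046632) / 0.10337 ≈ 0.5489

PAF ≈ 0.549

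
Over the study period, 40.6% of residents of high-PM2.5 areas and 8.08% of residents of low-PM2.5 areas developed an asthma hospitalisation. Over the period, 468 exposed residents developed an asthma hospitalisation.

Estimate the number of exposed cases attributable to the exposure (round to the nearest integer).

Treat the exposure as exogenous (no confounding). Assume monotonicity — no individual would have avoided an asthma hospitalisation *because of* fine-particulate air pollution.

p₁ = 0.406, p₀ = 0.0808.
PN = (p₁ − p₀)/p₁ = (0.406 − 0.0808) / 0.406 ≈ 0.80099.
Attributable cases ≈ PN × (exposed cases) = 0.80099 × 468 ≈ 374.86.

about 375 cases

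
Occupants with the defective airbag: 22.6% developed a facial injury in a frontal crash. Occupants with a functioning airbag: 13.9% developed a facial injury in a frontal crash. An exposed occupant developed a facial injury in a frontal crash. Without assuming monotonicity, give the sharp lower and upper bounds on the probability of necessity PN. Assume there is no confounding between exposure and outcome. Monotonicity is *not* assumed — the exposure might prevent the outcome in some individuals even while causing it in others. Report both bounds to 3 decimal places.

0.385 ≤ PN ≤ 1.000

p₁ = 0.226, p₀ = 0.139.
Under exogeneity alone the bounds on PN are max{0,(p₁−p₀)/p₁} ≤ PN ≤ min{1,(1−p₀)/p₁}.
  lower = (p₁ − p₀)/p₁ = 0.087 / 0.226 ≈ 0.3850
  upper = min{1, (1 − p₀)/p₁} = 0.861 / 0.226 ≈ 3.8097 → capped at 1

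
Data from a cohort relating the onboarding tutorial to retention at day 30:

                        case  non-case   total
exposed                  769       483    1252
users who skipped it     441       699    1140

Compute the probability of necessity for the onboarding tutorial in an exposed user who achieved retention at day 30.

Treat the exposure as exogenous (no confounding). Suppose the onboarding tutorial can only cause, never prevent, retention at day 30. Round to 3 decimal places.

PN ≈ 0.370

p₁ = P(outcome | exposed) = 769/1252 = 0.61422
p₀ = P(outcome | unexposed) = 441/1140 = 0.38684
Under exogeneity and monotonicity, PN = (p₁ − p₀)/p₁.
PN = (0.61422 − 0.38684) / 0.61422 ≈ 0.3702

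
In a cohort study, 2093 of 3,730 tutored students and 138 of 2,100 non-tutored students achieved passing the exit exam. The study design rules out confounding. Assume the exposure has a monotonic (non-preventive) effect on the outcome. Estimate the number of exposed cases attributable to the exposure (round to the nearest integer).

p₁ = P(outcome | exposed) = 2093/3730 = 0.56113
p₀ = P(outcome | unexposed) = 138/2100 = 0.065714
PN = (p₁ − p₀)/p₁ = (0.56113 − 0.065714) / 0.56113 ≈ 0.88289.
Attributable cases ≈ PN × (exposed cases) = 0.88289 × 2093 ≈ 1847.89.

about 1848 cases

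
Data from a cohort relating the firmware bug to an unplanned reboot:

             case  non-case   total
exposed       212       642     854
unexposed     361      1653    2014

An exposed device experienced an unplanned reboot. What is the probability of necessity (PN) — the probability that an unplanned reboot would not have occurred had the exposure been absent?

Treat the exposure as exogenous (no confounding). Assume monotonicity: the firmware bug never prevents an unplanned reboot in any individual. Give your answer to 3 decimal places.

PN ≈ 0.278

p₁ = P(outcome | exposed) = 212/854 = 0.24824
p₀ = P(outcome | unexposed) = 361/2014 = 0.17925
Under exogeneity and monotonicity, PN = (p₁ − p₀)/p₁.
PN = (0.24824 − 0.17925) / 0.24824 ≈ 0.2779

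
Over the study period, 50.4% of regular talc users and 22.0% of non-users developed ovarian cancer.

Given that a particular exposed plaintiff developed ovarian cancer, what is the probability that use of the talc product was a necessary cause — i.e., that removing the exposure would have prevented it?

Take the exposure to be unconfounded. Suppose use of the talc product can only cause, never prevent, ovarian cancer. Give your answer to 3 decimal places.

p₁ = 0.504, p₀ = 0.22.
Under exogeneity and monotonicity, PN = (p₁ − p₀) / p₁.
PN = (0.504 − 0.22) / 0.504 = 0.284 / 0.504 ≈ 0.5635

PN ≈ 0.563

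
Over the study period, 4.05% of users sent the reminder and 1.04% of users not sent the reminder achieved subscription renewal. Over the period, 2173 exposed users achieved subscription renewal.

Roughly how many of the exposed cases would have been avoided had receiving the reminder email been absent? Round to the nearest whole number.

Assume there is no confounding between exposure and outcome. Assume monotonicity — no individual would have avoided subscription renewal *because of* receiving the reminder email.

p₁ = 0.0405, p₀ = 0.0104.
PN = (p₁ − p₀)/p₁ = (0.0405 − 0.0104) / 0.0405 ≈ 0.74321.
Attributable cases ≈ PN × (exposed cases) = 0.74321 × 2173 ≈ 1615.00.

about 1615 cases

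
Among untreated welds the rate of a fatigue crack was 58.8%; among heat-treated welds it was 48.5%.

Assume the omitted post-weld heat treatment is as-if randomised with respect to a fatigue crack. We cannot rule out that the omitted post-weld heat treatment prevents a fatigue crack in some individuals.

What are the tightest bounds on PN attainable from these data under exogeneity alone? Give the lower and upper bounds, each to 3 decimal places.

p₁ = 0.588, p₀ = 0.485.
Under exogeneity alone the bounds on PN are max{0,(p₁−p₀)/p₁} ≤ PN ≤ min{1,(1−p₀)/p₁}.
  lower = (p₁ − p₀)/p₁ = 0.103 / 0.588 ≈ 0.1752
  upper = min{1, (1 − p₀)/p₁} = 0.515 / 0.588 ≈ 0.8759

0.175 ≤ PN ≤ 0.876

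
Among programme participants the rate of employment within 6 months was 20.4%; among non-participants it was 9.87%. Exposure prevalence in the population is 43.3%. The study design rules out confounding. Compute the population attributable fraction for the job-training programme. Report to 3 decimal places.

p₁ = 0.204, p₀ = 0.0987.
Overall risk P(Y=1) = π·p₁ + (1−π)·p₀ = 0.433×0.204 + 0.567×0.0987 = 0.14429.
Under exogeneity, PAF = [P(Y=1) − p₀] / P(Y=1).
PAF = (0.14429 − 0.0987) / 0.14429 ≈ 0.3160

PAF ≈ 0.316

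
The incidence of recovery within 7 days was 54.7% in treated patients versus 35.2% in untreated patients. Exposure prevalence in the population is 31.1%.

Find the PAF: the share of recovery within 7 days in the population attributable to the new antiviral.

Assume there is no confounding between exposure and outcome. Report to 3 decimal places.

PAF ≈ 0.147

p₁ = 0.547, p₀ = 0.352.
Overall risk P(Y=1) = π·p₁ + (1−π)·p₀ = 0.311×0.547 + 0.689×0.352 = 0.41265.
Under exogeneity, PAF = [P(Y=1) − p₀] / P(Y=1).
PAF = (0.41265 − 0.352) / 0.41265 ≈ 0.1470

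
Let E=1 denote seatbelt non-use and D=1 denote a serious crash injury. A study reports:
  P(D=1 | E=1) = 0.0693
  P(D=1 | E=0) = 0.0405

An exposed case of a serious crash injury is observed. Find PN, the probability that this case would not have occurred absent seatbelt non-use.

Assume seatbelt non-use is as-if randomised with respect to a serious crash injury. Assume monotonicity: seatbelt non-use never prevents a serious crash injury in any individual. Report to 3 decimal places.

Let p₁ = 0.0693, p₀ = 0.0405.
Under exogeneity and monotonicity, PN = (p₁ − p₀) / p₁.
PN = (0.0693 − 0.0405) / 0.0693 = 0.0288 / 0.0693 ≈ 0.4156

PN ≈ 0.416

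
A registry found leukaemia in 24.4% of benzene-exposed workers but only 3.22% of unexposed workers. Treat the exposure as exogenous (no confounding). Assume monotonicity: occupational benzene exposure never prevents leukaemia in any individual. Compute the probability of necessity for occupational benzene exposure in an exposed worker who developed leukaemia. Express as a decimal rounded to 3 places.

PN ≈ 0.868

p₁ = 0.244, p₀ = 0.0322.
Under exogeneity and monotonicity, PN = (p₁ − p₀) / p₁.
PN = (0.244 − 0.0322) / 0.244 = 0.2118 / 0.244 ≈ 0.8680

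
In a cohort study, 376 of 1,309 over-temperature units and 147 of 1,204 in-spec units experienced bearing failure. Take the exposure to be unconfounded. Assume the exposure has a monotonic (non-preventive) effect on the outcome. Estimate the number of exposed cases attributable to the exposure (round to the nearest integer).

p₁ = P(outcome | exposed) = 376/1309 = 0.28724
p₀ = P(outcome | unexposed) = 147/1204 = 0.12209
PN = (p₁ − p₀)/p₁ = (0.28724 − 0.12209) / 0.28724 ≈ 0.57495.
Attributable cases ≈ PN × (exposed cases) = 0.57495 × 376 ≈ 216.18.

about 216 cases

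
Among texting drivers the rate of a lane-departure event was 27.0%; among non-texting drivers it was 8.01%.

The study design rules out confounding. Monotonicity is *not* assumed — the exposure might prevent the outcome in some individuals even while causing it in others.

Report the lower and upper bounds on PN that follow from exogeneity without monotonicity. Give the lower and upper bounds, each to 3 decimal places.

0.703 ≤ PN ≤ 1.000

p₁ = 0.27, p₀ = 0.0801.
Under exogeneity alone the bounds on PN are max{0,(p₁−p₀)/p₁} ≤ PN ≤ min{1,(1−p₀)/p₁}.
  lower = (p₁ − p₀)/p₁ = 0.1899 / 0.27 ≈ 0.7033
  upper = min{1, (1 − p₀)/p₁} = 0.9199 / 0.27 ≈ 3.4070 → capped at 1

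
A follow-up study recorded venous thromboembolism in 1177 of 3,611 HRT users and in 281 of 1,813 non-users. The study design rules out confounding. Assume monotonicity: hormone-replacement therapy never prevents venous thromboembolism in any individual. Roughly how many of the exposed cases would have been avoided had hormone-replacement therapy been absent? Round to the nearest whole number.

p₁ = P(outcome | exposed) = 1177/3611 = 0.32595
p₀ = P(outcome | unexposed) = 281/1813 = 0.15499
PN = (p₁ − p₀)/p₁ = (0.32595 − 0.15499) / 0.32595 ≈ 0.52449.
Attributable cases ≈ PN × (exposed cases) = 0.52449 × 1177 ≈ 617.32.

about 617 cases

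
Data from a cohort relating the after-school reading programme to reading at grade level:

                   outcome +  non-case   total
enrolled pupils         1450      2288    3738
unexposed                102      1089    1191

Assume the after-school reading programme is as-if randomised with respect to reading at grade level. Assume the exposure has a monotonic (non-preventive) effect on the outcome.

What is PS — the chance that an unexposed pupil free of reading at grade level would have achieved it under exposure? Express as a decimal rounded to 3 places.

p₁ = P(outcome | exposed) = 1450/3738 = 0.38791
p₀ = P(outcome | unexposed) = 102/1191 = 0.085642
Under exogeneity and monotonicity, PS = (p₁ − p₀)/(1 − p₀).
PS = (0.38791 − 0.085642) / 0.91436 ≈ 0.3306

PS ≈ 0.331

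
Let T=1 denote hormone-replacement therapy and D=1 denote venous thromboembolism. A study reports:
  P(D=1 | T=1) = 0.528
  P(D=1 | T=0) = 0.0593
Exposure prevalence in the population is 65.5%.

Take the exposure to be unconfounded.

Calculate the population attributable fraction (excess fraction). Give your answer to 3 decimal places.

PAF ≈ 0.838

Let p₁ = 0.528, p₀ = 0.0593.
Overall risk P(Y=1) = π·p₁ + (1−π)·p₀ = 0.655×0.528 + 0.345×0.0593 = 0.3663.
Under exogeneity, PAF = [P(Y=1) − p₀] / P(Y=1).
PAF = (0.3663 − 0.0593) / 0.3663 ≈ 0.8381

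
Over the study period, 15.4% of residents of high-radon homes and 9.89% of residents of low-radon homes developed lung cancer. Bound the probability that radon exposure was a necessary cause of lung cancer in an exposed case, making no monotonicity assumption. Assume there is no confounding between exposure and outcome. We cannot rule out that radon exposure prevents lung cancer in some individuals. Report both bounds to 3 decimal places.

p₁ = 0.154, p₀ = 0.0989.
Under exogeneity alone the bounds on PN are max{0,(p₁−p₀)/p₁} ≤ PN ≤ min{1,(1−p₀)/p₁}.
  lower = (p₁ − p₀)/p₁ = 0.0551 / 0.154 ≈ 0.3578
  upper = min{1, (1 − p₀)/p₁} = 0.9011 / 0.154 ≈ 5.8513 → capped at 1

0.358 ≤ PN ≤ 1.000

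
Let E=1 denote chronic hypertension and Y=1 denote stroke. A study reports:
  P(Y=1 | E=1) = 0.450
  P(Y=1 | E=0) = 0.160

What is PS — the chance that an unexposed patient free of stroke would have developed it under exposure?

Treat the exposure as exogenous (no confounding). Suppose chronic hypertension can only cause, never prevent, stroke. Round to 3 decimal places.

Let p₁ = 0.45, p₀ = 0.16.
Under exogeneity and monotonicity, PS = (p₁ − p₀) / (1 − p₀).
PS = (0.45 − 0.16) / (1 − 0.16) = 0.29 / 0.84 ≈ 0.3452

PS ≈ 0.345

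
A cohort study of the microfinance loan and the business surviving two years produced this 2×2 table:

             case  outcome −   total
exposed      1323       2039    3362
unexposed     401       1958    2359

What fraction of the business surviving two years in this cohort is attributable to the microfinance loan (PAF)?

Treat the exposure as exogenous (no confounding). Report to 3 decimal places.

PAF ≈ 0.436

p₁ = P(outcome | exposed) = 1323/3362 = 0.39352
p₀ = P(outcome | unexposed) = 401/2359 = 0.16999
Exposure prevalence π = 3362/5721 = 0.58766; overall risk P(Y=1) = 0.30135.
Under exogeneity, PAF = [P(Y=1) − p₀]/P(Y=1).
PAF = (0.30135 − 0.16999) / 0.30135 ≈ 0.4359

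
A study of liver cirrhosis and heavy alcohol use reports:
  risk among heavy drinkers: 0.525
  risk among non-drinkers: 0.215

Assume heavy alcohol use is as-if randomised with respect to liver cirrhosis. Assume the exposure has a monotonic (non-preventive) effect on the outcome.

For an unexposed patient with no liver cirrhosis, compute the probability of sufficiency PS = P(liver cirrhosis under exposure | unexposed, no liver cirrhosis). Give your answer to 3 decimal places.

PS ≈ 0.395

Let p₁ = 0.525, p₀ = 0.215.
Under exogeneity and monotonicity, PS = (p₁ − p₀) / (1 − p₀).
PS = (0.525 − 0.215) / (1 − 0.215) = 0.31 / 0.785 ≈ 0.3949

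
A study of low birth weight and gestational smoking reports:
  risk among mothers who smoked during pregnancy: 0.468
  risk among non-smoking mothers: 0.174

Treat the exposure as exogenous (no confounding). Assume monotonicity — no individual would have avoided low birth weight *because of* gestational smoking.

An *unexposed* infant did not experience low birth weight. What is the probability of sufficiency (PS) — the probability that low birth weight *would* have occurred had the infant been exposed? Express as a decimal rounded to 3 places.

PS ≈ 0.356

Let p₁ = 0.468, p₀ = 0.174.
Under exogeneity and monotonicity, PS = (p₁ − p₀) / (1 − p₀).
PS = (0.468 − 0.174) / (1 − 0.174) = 0.294 / 0.826 ≈ 0.3559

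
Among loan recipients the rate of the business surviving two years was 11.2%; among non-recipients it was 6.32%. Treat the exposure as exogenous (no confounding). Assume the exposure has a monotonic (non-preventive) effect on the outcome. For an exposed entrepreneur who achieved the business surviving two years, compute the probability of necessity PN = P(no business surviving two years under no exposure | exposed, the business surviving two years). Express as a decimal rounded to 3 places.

p₁ = 0.112, p₀ = 0.0632.
Under exogeneity and monotonicity, PN = (p₁ − p₀) / p₁.
PN = (0.112 − 0.0632) / 0.112 = 0.0488 / 0.112 ≈ 0.4357

PN ≈ 0.436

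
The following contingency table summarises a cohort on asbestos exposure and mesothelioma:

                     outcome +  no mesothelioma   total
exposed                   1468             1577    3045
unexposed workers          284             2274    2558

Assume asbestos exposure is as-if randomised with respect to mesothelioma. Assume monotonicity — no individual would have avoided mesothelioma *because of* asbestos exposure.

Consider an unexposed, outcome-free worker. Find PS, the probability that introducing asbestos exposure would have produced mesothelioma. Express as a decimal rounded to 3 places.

p₁ = P(outcome | exposed) = 1468/3045 = 0.4821
p₀ = P(outcome | unexposed) = 284/2558 = 0.11102
Under exogeneity and monotonicity, PS = (p₁ − p₀) / (1 − p₀).
PS = (0.4821 − 0.11102) / (1 − 0.11102) = 0.37108 / 0.88898 ≈ 0.4174

PS ≈ 0.417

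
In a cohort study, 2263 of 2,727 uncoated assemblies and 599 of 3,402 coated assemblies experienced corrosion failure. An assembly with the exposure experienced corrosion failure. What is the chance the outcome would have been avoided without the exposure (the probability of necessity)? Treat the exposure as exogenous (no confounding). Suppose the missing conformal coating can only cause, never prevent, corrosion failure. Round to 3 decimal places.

p₁ = P(outcome | exposed) = 2263/2727 = 0.82985
p₀ = P(outcome | unexposed) = 599/3402 = 0.17607
Under exogeneity and monotonicity, PN = (p₁ − p₀) / p₁.
PN = (0.82985 − 0.17607) / 0.82985 = 0.65378 / 0.82985 ≈ 0.7878

PN ≈ 0.788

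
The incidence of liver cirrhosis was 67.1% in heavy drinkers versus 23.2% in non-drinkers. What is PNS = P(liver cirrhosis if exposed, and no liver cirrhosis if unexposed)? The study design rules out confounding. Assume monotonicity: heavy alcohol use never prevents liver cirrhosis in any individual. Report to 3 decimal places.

PNS ≈ 0.439

p₁ = 0.671, p₀ = 0.232.
Under exogeneity and monotonicity, PNS = p₁ − p₀.
PNS = 0.671 − 0.232 = 0.439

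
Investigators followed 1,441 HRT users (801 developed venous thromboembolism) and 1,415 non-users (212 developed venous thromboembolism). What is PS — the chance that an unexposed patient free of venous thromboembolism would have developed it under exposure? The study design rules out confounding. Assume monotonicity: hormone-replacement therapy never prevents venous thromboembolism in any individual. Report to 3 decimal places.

p₁ = P(outcome | exposed) = 801/1441 = 0.55586
p₀ = P(outcome | unexposed) = 212/1415 = 0.14982
Under exogeneity and monotonicity, PS = (p₁ − p₀) / (1 − p₀).
PS = (0.55586 − 0.14982) / (1 − 0.14982) = 0.40604 / 0.85018 ≈ 0.4776

PS ≈ 0.478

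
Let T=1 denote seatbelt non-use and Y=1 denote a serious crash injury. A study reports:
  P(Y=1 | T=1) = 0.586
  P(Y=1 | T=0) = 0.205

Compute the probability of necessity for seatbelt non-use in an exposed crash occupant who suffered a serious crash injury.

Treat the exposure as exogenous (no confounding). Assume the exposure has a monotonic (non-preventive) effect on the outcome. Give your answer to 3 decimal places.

PN ≈ 0.650

Let p₁ = 0.586, p₀ = 0.205.
Under exogeneity and monotonicity, PN = (p₁ − p₀) / p₁.
PN = (0.586 − 0.205) / 0.586 = 0.381 / 0.586 ≈ 0.6502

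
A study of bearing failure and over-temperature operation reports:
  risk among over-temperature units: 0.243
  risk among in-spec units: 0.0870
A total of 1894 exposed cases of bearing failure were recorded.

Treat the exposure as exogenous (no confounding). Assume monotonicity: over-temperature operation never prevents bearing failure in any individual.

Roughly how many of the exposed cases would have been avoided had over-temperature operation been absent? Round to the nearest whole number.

Let p₁ = 0.243, p₀ = 0.087.
PN = (p₁ − p₀)/p₁ = (0.243 − 0.087) / 0.243 ≈ 0.64198.
Attributable cases ≈ PN × (exposed cases) = 0.64198 × 1894 ≈ 1215.90.

about 1216 cases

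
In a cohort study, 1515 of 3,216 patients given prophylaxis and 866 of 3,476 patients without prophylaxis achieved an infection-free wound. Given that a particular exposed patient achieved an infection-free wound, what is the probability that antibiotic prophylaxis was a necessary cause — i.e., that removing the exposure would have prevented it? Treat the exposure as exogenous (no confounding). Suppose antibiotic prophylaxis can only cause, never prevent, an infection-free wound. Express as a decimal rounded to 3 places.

PN ≈ 0.471

p₁ = P(outcome | exposed) = 1515/3216 = 0.47108
p₀ = P(outcome | unexposed) = 866/3476 = 0.24914
Under exogeneity and monotonicity, PN = (p₁ − p₀) / p₁.
PN = (0.47108 − 0.24914) / 0.47108 = 0.22195 / 0.47108 ≈ 0.4711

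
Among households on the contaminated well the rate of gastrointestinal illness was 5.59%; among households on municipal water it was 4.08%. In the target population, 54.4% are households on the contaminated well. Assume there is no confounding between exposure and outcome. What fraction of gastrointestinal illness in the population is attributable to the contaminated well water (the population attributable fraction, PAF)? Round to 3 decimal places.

p₁ = 0.0559, p₀ = 0.0408.
Overall risk P(Y=1) = π·p₁ + (1−π)·p₀ = 0.544×0.0559 + 0.456×0.0408 = 0.049014.
Under exogeneity, PAF = [P(Y=1) − p₀] / P(Y=1).
PAF = (0.049014 − 0.0408) / 0.049014 ≈ 0.1676

PAF ≈ 0.168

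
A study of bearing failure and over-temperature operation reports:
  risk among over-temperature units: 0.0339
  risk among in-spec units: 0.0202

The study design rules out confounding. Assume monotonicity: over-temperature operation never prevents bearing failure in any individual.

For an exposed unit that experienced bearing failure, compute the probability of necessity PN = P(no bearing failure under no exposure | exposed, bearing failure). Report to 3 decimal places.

PN ≈ 0.404

Let p₁ = 0.0339, p₀ = 0.0202.
Under exogeneity and monotonicity, PN = (p₁ − p₀) / p₁.
PN = (0.0339 − 0.0202) / 0.0339 = 0.0137 / 0.0339 ≈ 0.4041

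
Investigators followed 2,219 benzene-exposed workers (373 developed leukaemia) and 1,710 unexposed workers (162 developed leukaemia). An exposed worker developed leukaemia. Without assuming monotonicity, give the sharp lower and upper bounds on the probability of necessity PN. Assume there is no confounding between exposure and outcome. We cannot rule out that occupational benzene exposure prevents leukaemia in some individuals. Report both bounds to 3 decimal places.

p₁ = P(outcome | exposed) = 373/2219 = 0.16809
p₀ = P(outcome | unexposed) = 162/1710 = 0.094737
Under exogeneity alone the bounds on PN are max{0,(p₁−p₀)/p₁} ≤ PN ≤ min{1,(1−p₀)/p₁}.
  lower = (p₁ − p₀)/p₁ = 0.073357 / 0.16809 ≈ 0.4364
  upper = min{1, (1 − p₀)/p₁} = 0.90526 / 0.16809 ≈ 5.3855 → capped at 1

0.436 ≤ PN ≤ 1.000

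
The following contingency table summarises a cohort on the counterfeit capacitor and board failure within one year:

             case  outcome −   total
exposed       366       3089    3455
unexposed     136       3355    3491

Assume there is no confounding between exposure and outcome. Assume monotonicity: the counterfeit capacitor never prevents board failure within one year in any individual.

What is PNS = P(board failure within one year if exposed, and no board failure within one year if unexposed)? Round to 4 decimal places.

PNS ≈ 0.0670

p₁ = P(outcome | exposed) = 366/3455 = 0.10593
p₀ = P(outcome | unexposed) = 136/3491 = 0.038957
Under exogeneity and monotonicity, PNS = p₁ − p₀.
PNS = 0.10593 − 0.038957 = 0.066976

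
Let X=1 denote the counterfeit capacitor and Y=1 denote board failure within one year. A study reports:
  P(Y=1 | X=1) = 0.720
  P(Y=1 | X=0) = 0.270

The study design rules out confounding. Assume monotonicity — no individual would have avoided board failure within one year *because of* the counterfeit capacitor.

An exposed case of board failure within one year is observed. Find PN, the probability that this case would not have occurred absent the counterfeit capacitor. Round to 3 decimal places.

PN ≈ 0.625

Let p₁ = 0.72, p₀ = 0.27.
Under exogeneity and monotonicity, PN = (p₁ − p₀) / p₁.
PN = (0.72 − 0.27) / 0.72 = 0.45 / 0.72 ≈ 0.6250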